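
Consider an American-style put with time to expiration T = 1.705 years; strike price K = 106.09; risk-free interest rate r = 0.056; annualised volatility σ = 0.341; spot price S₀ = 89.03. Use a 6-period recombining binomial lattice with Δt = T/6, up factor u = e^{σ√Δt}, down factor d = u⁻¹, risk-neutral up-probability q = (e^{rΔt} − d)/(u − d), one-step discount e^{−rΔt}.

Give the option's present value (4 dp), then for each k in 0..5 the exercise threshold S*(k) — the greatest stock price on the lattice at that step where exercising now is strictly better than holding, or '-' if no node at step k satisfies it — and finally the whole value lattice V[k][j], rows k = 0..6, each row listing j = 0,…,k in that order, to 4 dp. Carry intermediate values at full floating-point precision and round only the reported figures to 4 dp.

Δt=0.28417, u=1.19935, d=0.83379, q=0.49856, disc=e^(-rΔt)=0.98421
k=6 terminal: V=max(K-S,0) → 76.1766 63.0615 44.1963 17.0600 0.0000 0.0000 0.0000
k=5: j=0 S=35.8766 intr=70.2134 cont=68.5386 V=70.2134[EX]; j=1 S=51.6061 intr=54.4839 cont=52.8090 V=54.4839[EX]; j=2 S=74.2320 intr=31.8580 cont=30.1831 V=31.8580[EX]; j=3 S=106.7779 intr=0.0000 cont=8.4195 V=8.4195[hold]; j=4 S=153.5931 intr=0.0000 cont=0.0000 V=0.0000[hold]; j=5 S=220.9337 intr=0.0000 cont=0.0000 V=0.0000[hold]  S*(5)=74.2320
k=4: j=0 S=43.0285 intr=63.0615 cont=61.3866 V=63.0615[EX]; j=1 S=61.8937 intr=44.1963 cont=42.5215 V=44.1963[EX]; j=2 S=89.0300 intr=17.0600 cont=19.8540 V=19.8540[hold]; j=3 S=128.0639 intr=0.0000 cont=4.1552 V=4.1552[hold]; j=4 S=184.2115 intr=0.0000 cont=0.0000 V=0.0000[hold]  S*(4)=61.8937
k=3: j=0 S=51.6061 intr=54.4839 cont=52.8090 V=54.4839[EX]; j=1 S=74.2320 intr=31.8580 cont=31.5541 V=31.8580[EX]; j=2 S=106.7779 intr=0.0000 cont=11.8374 V=11.8374[hold]; j=3 S=153.5931 intr=0.0000 cont=2.0507 V=2.0507[hold]  S*(3)=74.2320
k=2: j=0 S=61.8937 intr=44.1963 cont=42.5215 V=44.1963[EX]; j=1 S=89.0300 intr=17.0600 cont=21.5311 V=21.5311[hold]; j=2 S=128.0639 intr=0.0000 cont=6.8483 V=6.8483[hold]  S*(2)=61.8937
k=1: j=0 S=74.2320 intr=31.8580 cont=32.3770 V=32.3770[hold]; j=1 S=106.7779 intr=0.0000 cont=13.9865 V=13.9865[hold]  S*(1)=-
k=0: j=0 S=89.0300 intr=17.0600 cont=22.8419 V=22.8419[hold]  S*(0)=-

price = 22.8419
boundary = - - 61.8937 74.2320 61.8937 74.2320
tree:
22.8419
32.3770 13.9865
44.1963 21.5311 6.8483
54.4839 31.8580 11.8374 2.0507
63.0615 44.1963 19.8540 4.1552 0.0000
70.2134 54.4839 31.8580 8.4195 0.0000 0.0000
76.1766 63.0615 44.1963 17.0600 0.0000 0.0000 0.0000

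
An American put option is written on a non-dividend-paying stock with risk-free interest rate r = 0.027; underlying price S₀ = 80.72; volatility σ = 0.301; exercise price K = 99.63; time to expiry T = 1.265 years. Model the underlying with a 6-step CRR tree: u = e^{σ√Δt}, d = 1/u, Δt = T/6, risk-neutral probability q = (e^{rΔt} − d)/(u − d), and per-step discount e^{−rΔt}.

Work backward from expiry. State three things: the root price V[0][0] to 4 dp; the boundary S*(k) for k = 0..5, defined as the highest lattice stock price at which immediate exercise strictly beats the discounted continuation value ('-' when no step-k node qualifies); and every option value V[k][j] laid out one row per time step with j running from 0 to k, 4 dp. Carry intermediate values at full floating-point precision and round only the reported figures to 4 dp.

price = 22.1677
boundary = - - 61.2258 70.3004 61.2258 70.3004
tree:
22.1677
29.7722 14.3884
38.4042 20.9957 7.5719
46.3074 29.3296 12.4314 2.5231
53.1905 38.4042 19.6576 4.9377 0.0000
59.1851 46.3074 29.3296 9.6629 0.0000 0.0000
64.4058 53.1905 38.4042 18.9100 0.0000 0.0000 0.0000

Δt=0.21083, u=1.14822, d=0.87092, q=0.48609, disc=e^(-rΔt)=0.99432
k=6 terminal: V=max(K-S,0) → 64.4058 53.1905 38.4042 18.9100 0.0000 0.0000 0.0000
k=5: j=0 S=40.4449 intr=59.1851 cont=58.6195 V=59.1851[EX]; j=1 S=53.3226 intr=46.3074 cont=45.7419 V=46.3074[EX]; j=2 S=70.3004 intr=29.3296 cont=28.7641 V=29.3296[EX]; j=3 S=92.6839 intr=6.9461 cont=9.6629 V=9.6629[hold]; j=4 S=122.1944 intr=0.0000 cont=0.0000 V=0.0000[hold]; j=5 S=161.1009 intr=0.0000 cont=0.0000 V=0.0000[hold]  S*(5)=70.3004
k=4: j=0 S=46.4395 intr=53.1905 cont=52.6250 V=53.1905[EX]; j=1 S=61.2258 intr=38.4042 cont=37.8387 V=38.4042[EX]; j=2 S=80.7200 intr=18.9100 cont=19.6576 V=19.6576[hold]; j=3 S=106.4211 intr=0.0000 cont=4.9377 V=4.9377[hold]; j=4 S=140.3055 intr=0.0000 cont=0.0000 V=0.0000[hold]  S*(4)=61.2258
k=3: j=0 S=53.3226 intr=46.3074 cont=45.7419 V=46.3074[EX]; j=1 S=70.3004 intr=29.3296 cont=29.1254 V=29.3296[EX]; j=2 S=92.6839 intr=6.9461 cont=12.4314 V=12.4314[hold]; j=3 S=122.1944 intr=0.0000 cont=2.5231 V=2.5231[hold]  S*(3)=70.3004
k=2: j=0 S=61.2258 intr=38.4042 cont=37.8387 V=38.4042[EX]; j=1 S=80.7200 intr=18.9100 cont=20.9957 V=20.9957[hold]; j=2 S=106.4211 intr=0.0000 cont=7.5719 V=7.5719[hold]  S*(2)=61.2258
k=1: j=0 S=70.3004 intr=29.3296 cont=29.7722 V=29.7722[hold]; j=1 S=92.6839 intr=6.9461 cont=14.3884 V=14.3884[hold]  S*(1)=-
k=0: j=0 S=80.7200 intr=18.9100 cont=22.1677 V=22.1677[hold]  S*(0)=-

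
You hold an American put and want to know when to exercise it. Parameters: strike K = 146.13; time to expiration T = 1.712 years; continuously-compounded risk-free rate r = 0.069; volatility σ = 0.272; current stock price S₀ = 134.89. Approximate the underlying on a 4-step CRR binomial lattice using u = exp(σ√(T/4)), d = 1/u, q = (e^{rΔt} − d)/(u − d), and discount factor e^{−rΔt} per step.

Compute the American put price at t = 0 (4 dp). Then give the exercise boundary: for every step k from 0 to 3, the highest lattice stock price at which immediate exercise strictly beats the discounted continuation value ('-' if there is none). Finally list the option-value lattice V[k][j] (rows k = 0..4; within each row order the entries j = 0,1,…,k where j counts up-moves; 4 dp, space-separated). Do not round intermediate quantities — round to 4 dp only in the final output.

Δt=0.42800, u=1.19476, d=0.83699, q=0.53940, disc=e^(-rΔt)=0.97090
k=4 terminal: V=max(K-S,0) → 79.9306 51.6332 11.2400 0.0000 0.0000
k=3: j=0 S=79.0925 intr=67.0375 cont=62.7851 V=67.0375[EX]; j=1 S=112.9011 intr=33.2289 cont=28.9764 V=33.2289[EX]; j=2 S=161.1615 intr=0.0000 cont=5.0264 V=5.0264[hold]; j=3 S=230.0509 intr=0.0000 cont=0.0000 V=0.0000[hold]  S*(3)=112.9011
k=2: j=0 S=94.4968 intr=51.6332 cont=47.3808 V=51.6332[EX]; j=1 S=134.8900 intr=11.2400 cont=17.4921 V=17.4921[hold]; j=2 S=192.5496 intr=0.0000 cont=2.2478 V=2.2478[hold]  S*(2)=94.4968
k=1: j=0 S=112.9011 intr=33.2289 cont=32.2507 V=33.2289[EX]; j=1 S=161.1615 intr=0.0000 cont=8.9995 V=8.9995[hold]  S*(1)=112.9011
k=0: j=0 S=134.8900 intr=11.2400 cont=19.5728 V=19.5728[hold]  S*(0)=-

price = 19.5728
boundary = - 112.9011 94.4968 112.9011
tree:
19.5728
33.2289 8.9995
51.6332 17.4921 2.2478
67.0375 33.2289 5.0264 0.0000
79.9306 51.6332 11.2400 0.0000 0.0000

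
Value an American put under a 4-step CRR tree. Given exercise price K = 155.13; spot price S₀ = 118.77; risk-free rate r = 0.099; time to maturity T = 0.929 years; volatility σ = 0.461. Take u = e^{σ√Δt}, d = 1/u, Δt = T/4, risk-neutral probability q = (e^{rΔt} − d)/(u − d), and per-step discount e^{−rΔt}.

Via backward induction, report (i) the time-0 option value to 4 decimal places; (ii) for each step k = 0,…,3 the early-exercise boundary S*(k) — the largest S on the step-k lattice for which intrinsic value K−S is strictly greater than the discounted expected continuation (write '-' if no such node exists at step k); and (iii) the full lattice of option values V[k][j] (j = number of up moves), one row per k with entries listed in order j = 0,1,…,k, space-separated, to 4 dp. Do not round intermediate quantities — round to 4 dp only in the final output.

price = 40.7227
boundary = - 95.1089 76.1615 95.1089
tree:
40.7227
60.0211 23.0676
78.9685 38.2087 8.7998
94.1413 60.0211 17.8874 0.0000
106.2913 78.9685 36.3600 0.0000 0.0000

Δt=0.23225  u=1.24878  d=0.80078  q=0.49660  discount=0.97727
step 4 (expiry): payoffs max(K−S,0) = 106.2913 78.9685 36.3600 0.0000 0.0000
step 3: (k=3,j=0): S=60.9887, (K−S)⁺=94.1413, hold=90.6151 ⇒ V=94.1413 exercise | (k=3,j=1): S=95.1089, (K−S)⁺=60.0211, hold=56.4950 ⇒ V=60.0211 exercise | (k=3,j=2): S=148.3175, (K−S)⁺=6.8125, hold=17.8874 ⇒ V=17.8874 continue | (k=3,j=3): S=231.2938, (K−S)⁺=0.0000, hold=0.0000 ⇒ V=0.0000 continue  boundary S*=95.1089
step 2: (k=2,j=0): S=76.1615, (K−S)⁺=78.9685, hold=75.4424 ⇒ V=78.9685 exercise | (k=2,j=1): S=118.7700, (K−S)⁺=36.3600, hold=38.2087 ⇒ V=38.2087 continue | (k=2,j=2): S=185.2159, (K−S)⁺=0.0000, hold=8.7998 ⇒ V=8.7998 continue  boundary S*=76.1615
step 1: (k=1,j=0): S=95.1089, (K−S)⁺=60.0211, hold=57.3922 ⇒ V=60.0211 exercise | (k=1,j=1): S=148.3175, (K−S)⁺=6.8125, hold=23.0676 ⇒ V=23.0676 continue  boundary S*=95.1089
step 0: (k=0,j=0): S=118.7700, (K−S)⁺=36.3600, hold=40.7227 ⇒ V=40.7227 continue  boundary S*=-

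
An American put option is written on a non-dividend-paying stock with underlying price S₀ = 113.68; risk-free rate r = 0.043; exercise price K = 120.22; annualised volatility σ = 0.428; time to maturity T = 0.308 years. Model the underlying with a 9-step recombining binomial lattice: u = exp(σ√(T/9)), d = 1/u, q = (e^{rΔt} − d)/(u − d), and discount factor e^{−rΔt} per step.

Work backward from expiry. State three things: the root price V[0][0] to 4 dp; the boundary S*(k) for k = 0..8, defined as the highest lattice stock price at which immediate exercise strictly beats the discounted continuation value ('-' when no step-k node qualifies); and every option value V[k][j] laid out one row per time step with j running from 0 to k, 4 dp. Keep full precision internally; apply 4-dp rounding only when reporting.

Δt=0.03422  u=1.08240  d=0.92388  q=0.48951  discount=0.99853
step 9 (expiry): payoffs max(K−S,0) = 64.4745 54.9097 43.7037 30.5750 15.1937 0.0000 0.0000 0.0000 0.0000 0.0000
step 8: (k=8,j=0): S=60.3387, (K−S)⁺=59.8813, hold=59.7045 ⇒ V=59.8813 exercise | (k=8,j=1): S=70.6916, (K−S)⁺=49.5284, hold=49.3516 ⇒ V=49.5284 exercise | (k=8,j=2): S=82.8209, (K−S)⁺=37.3991, hold=37.2223 ⇒ V=37.3991 exercise | (k=8,j=3): S=97.0313, (K−S)⁺=23.1887, hold=23.0119 ⇒ V=23.1887 exercise | (k=8,j=4): S=113.6800, (K−S)⁺=6.5400, hold=7.7449 ⇒ V=7.7449 continue | (k=8,j=5): S=133.1853, (K−S)⁺=0.0000, hold=0.0000 ⇒ V=0.0000 continue | (k=8,j=6): S=156.0372, (K−S)⁺=0.0000, hold=0.0000 ⇒ V=0.0000 continue | (k=8,j=7): S=182.8102, (K−S)⁺=0.0000, hold=0.0000 ⇒ V=0.0000 continue | (k=8,j=8): S=214.1768, (K−S)⁺=0.0000, hold=0.0000 ⇒ V=0.0000 continue  boundary S*=97.0313
step 7: (k=7,j=0): S=65.3103, (K−S)⁺=54.9097, hold=54.7329 ⇒ V=54.9097 exercise | (k=7,j=1): S=76.5163, (K−S)⁺=43.7037, hold=43.5269 ⇒ V=43.7037 exercise | (k=7,j=2): S=89.6450, (K−S)⁺=30.5750, hold=30.3982 ⇒ V=30.5750 exercise | (k=7,j=3): S=105.0263, (K−S)⁺=15.1937, hold=15.6059 ⇒ V=15.6059 continue | (k=7,j=4): S=123.0467, (K−S)⁺=0.0000, hold=3.9479 ⇒ V=3.9479 continue | (k=7,j=5): S=144.1591, (K−S)⁺=0.0000, hold=0.0000 ⇒ V=0.0000 continue | (k=7,j=6): S=168.8940, (K−S)⁺=0.0000, hold=0.0000 ⇒ V=0.0000 continue | (k=7,j=7): S=197.8729, (K−S)⁺=0.0000, hold=0.0000 ⇒ V=0.0000 continue  boundary S*=89.6450
step 6: (k=6,j=0): S=70.6916, (K−S)⁺=49.5284, hold=49.3516 ⇒ V=49.5284 exercise | (k=6,j=1): S=82.8209, (K−S)⁺=37.3991, hold=37.2223 ⇒ V=37.3991 exercise | (k=6,j=2): S=97.0313, (K−S)⁺=23.1887, hold=23.2133 ⇒ V=23.2133 continue | (k=6,j=3): S=113.6800, (K−S)⁺=6.5400, hold=9.8847 ⇒ V=9.8847 continue | (k=6,j=4): S=133.1853, (K−S)⁺=0.0000, hold=2.0124 ⇒ V=2.0124 continue | (k=6,j=5): S=156.0372, (K−S)⁺=0.0000, hold=0.0000 ⇒ V=0.0000 continue | (k=6,j=6): S=182.8102, (K−S)⁺=0.0000, hold=0.0000 ⇒ V=0.0000 continue  boundary S*=82.8209
step 5: (k=5,j=0): S=76.5163, (K−S)⁺=43.7037, hold=43.5269 ⇒ V=43.7037 exercise | (k=5,j=1): S=89.6450, (K−S)⁺=30.5750, hold=30.4103 ⇒ V=30.5750 exercise | (k=5,j=2): S=105.0263, (K−S)⁺=15.1937, hold=16.6643 ⇒ V=16.6643 continue | (k=5,j=3): S=123.0467, (K−S)⁺=0.0000, hold=6.0223 ⇒ V=6.0223 continue | (k=5,j=4): S=144.1591, (K−S)⁺=0.0000, hold=1.0258 ⇒ V=1.0258 continue | (k=5,j=5): S=168.8940, (K−S)⁺=0.0000, hold=0.0000 ⇒ V=0.0000 continue  boundary S*=89.6450
step 4: (k=4,j=0): S=82.8209, (K−S)⁺=37.3991, hold=37.2223 ⇒ V=37.3991 exercise | (k=4,j=1): S=97.0313, (K−S)⁺=23.1887, hold=23.7307 ⇒ V=23.7307 continue | (k=4,j=2): S=113.6800, (K−S)⁺=6.5400, hold=11.4381 ⇒ V=11.4381 continue | (k=4,j=3): S=133.1853, (K−S)⁺=0.0000, hold=3.5712 ⇒ V=3.5712 continue | (k=4,j=4): S=156.0372, (K−S)⁺=0.0000, hold=0.5229 ⇒ V=0.5229 continue  boundary S*=82.8209
step 3: (k=3,j=0): S=89.6450, (K−S)⁺=30.5750, hold=30.6632 ⇒ V=30.6632 continue | (k=3,j=1): S=105.0263, (K−S)⁺=15.1937, hold=17.6874 ⇒ V=17.6874 continue | (k=3,j=2): S=123.0467, (K−S)⁺=0.0000, hold=7.5761 ⇒ V=7.5761 continue | (k=3,j=3): S=144.1591, (K−S)⁺=0.0000, hold=2.0760 ⇒ V=2.0760 continue  boundary S*=-
step 2: (k=2,j=0): S=97.0313, (K−S)⁺=23.1887, hold=24.2757 ⇒ V=24.2757 continue | (k=2,j=1): S=113.6800, (K−S)⁺=6.5400, hold=12.7191 ⇒ V=12.7191 continue | (k=2,j=2): S=133.1853, (K−S)⁺=0.0000, hold=4.8766 ⇒ V=4.8766 continue  boundary S*=-
step 1: (k=1,j=0): S=105.0263, (K−S)⁺=15.1937, hold=18.5913 ⇒ V=18.5913 continue | (k=1,j=1): S=123.0467, (K−S)⁺=0.0000, hold=8.8671 ⇒ V=8.8671 continue  boundary S*=-
step 0: (k=0,j=0): S=113.6800, (K−S)⁺=6.5400, hold=13.8109 ⇒ V=13.8109 continue  boundary S*=-

price = 13.8109
boundary = - - - - 82.8209 89.6450 82.8209 89.6450 97.0313
tree:
13.8109
18.5913 8.8671
24.2757 12.7191 4.8766
30.6632 17.6874 7.5761 2.0760
37.3991 23.7307 11.4381 3.5712 0.5229
43.7037 30.5750 16.6643 6.0223 1.0258 0.0000
49.5284 37.3991 23.2133 9.8847 2.0124 0.0000 0.0000
54.9097 43.7037 30.5750 15.6059 3.9479 0.0000 0.0000 0.0000
59.8813 49.5284 37.3991 23.1887 7.7449 0.0000 0.0000 0.0000 0.0000
64.4745 54.9097 43.7037 30.5750 15.1937 0.0000 0.0000 0.0000 0.0000 0.0000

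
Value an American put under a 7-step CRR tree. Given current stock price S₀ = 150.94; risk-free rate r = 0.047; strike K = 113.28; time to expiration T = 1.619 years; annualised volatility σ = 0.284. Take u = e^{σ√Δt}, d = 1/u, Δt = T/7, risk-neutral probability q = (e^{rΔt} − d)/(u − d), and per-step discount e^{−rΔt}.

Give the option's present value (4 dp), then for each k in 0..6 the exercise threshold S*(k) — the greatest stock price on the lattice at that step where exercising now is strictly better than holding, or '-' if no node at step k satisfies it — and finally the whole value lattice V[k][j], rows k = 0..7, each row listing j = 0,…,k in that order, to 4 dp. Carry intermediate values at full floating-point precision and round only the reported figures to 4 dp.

Δt=0.23129  u=1.14635  d=0.87233  q=0.50580  discount=0.98919
step 7 (expiry): payoffs max(K−S,0) = 55.2587 37.0333 13.0831 0.0000 0.0000 0.0000 0.0000 0.0000
step 6: (k=6,j=0): S=66.5126, (K−S)⁺=46.7674, hold=45.5426 ⇒ V=46.7674 exercise | (k=6,j=1): S=87.4052, (K−S)⁺=25.8748, hold=24.6500 ⇒ V=25.8748 exercise | (k=6,j=2): S=114.8606, (K−S)⁺=0.0000, hold=6.3958 ⇒ V=6.3958 continue | (k=6,j=3): S=150.9400, (K−S)⁺=0.0000, hold=0.0000 ⇒ V=0.0000 continue | (k=6,j=4): S=198.3525, (K−S)⁺=0.0000, hold=0.0000 ⇒ V=0.0000 continue | (k=6,j=5): S=260.6581, (K−S)⁺=0.0000, hold=0.0000 ⇒ V=0.0000 continue | (k=6,j=6): S=342.5347, (K−S)⁺=0.0000, hold=0.0000 ⇒ V=0.0000 continue  boundary S*=87.4052
step 5: (k=5,j=0): S=76.2467, (K−S)⁺=37.0333, hold=35.8086 ⇒ V=37.0333 exercise | (k=5,j=1): S=100.1969, (K−S)⁺=13.0831, hold=15.8492 ⇒ V=15.8492 continue | (k=5,j=2): S=131.6702, (K−S)⁺=0.0000, hold=3.1267 ⇒ V=3.1267 continue | (k=5,j=3): S=173.0299, (K−S)⁺=0.0000, hold=0.0000 ⇒ V=0.0000 continue | (k=5,j=4): S=227.3812, (K−S)⁺=0.0000, hold=0.0000 ⇒ V=0.0000 continue | (k=5,j=5): S=298.8050, (K−S)⁺=0.0000, hold=0.0000 ⇒ V=0.0000 continue  boundary S*=76.2467
step 4: (k=4,j=0): S=87.4052, (K−S)⁺=25.8748, hold=26.0340 ⇒ V=26.0340 continue | (k=4,j=1): S=114.8606, (K−S)⁺=0.0000, hold=9.3124 ⇒ V=9.3124 continue | (k=4,j=2): S=150.9400, (K−S)⁺=0.0000, hold=1.5285 ⇒ V=1.5285 continue | (k=4,j=3): S=198.3525, (K−S)⁺=0.0000, hold=0.0000 ⇒ V=0.0000 continue | (k=4,j=4): S=260.6581, (K−S)⁺=0.0000, hold=0.0000 ⇒ V=0.0000 continue  boundary S*=-
step 3: (k=3,j=0): S=100.1969, (K−S)⁺=13.0831, hold=17.3863 ⇒ V=17.3863 continue | (k=3,j=1): S=131.6702, (K−S)⁺=0.0000, hold=5.3172 ⇒ V=5.3172 continue | (k=3,j=2): S=173.0299, (K−S)⁺=0.0000, hold=0.7472 ⇒ V=0.7472 continue | (k=3,j=3): S=227.3812, (K−S)⁺=0.0000, hold=0.0000 ⇒ V=0.0000 continue  boundary S*=-
step 2: (k=2,j=0): S=114.8606, (K−S)⁺=0.0000, hold=11.1598 ⇒ V=11.1598 continue | (k=2,j=1): S=150.9400, (K−S)⁺=0.0000, hold=2.9733 ⇒ V=2.9733 continue | (k=2,j=2): S=198.3525, (K−S)⁺=0.0000, hold=0.3653 ⇒ V=0.3653 continue  boundary S*=-
step 1: (k=1,j=0): S=131.6702, (K−S)⁺=0.0000, hold=6.9432 ⇒ V=6.9432 continue | (k=1,j=1): S=173.0299, (K−S)⁺=0.0000, hold=1.6363 ⇒ V=1.6363 continue  boundary S*=-
step 0: (k=0,j=0): S=150.9400, (K−S)⁺=0.0000, hold=4.2129 ⇒ V=4.2129 continue  boundary S*=-

price = 4.2129
boundary = - - - - - 76.2467 87.4052
tree:
4.2129
6.9432 1.6363
11.1598 2.9733 0.3653
17.3863 5.3172 0.7472 0.0000
26.0340 9.3124 1.5285 0.0000 0.0000
37.0333 15.8492 3.1267 0.0000 0.0000 0.0000
46.7674 25.8748 6.3958 0.0000 0.0000 0.0000 0.0000
55.2587 37.0333 13.0831 0.0000 0.0000 0.0000 0.0000 0.0000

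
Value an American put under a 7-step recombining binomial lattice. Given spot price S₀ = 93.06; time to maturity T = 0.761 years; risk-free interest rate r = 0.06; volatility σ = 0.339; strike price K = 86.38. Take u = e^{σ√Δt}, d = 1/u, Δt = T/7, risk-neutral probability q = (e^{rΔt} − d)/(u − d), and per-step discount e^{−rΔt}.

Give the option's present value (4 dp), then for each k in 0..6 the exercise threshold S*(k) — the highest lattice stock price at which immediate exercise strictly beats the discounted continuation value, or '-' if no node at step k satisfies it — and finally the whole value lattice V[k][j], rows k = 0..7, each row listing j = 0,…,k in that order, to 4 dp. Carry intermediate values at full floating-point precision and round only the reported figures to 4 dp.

Δt=0.10871, u=1.11826, d=0.89425, q=0.50130, disc=e^(-rΔt)=0.99350
k=7 terminal: V=max(K-S,0) → 43.8239 33.1633 19.8322 3.1615 0.0000 0.0000 0.0000 0.0000
k=6: j=0 S=47.5888 intr=38.7912 cont=38.2296 V=38.7912[EX]; j=1 S=59.5101 intr=26.8699 cont=26.3083 V=26.8699[EX]; j=2 S=74.4178 intr=11.9622 cont=11.4006 V=11.9622[EX]; j=3 S=93.0600 intr=0.0000 cont=1.5664 V=1.5664[hold]; j=4 S=116.3722 intr=0.0000 cont=0.0000 V=0.0000[hold]; j=5 S=145.5242 intr=0.0000 cont=0.0000 V=0.0000[hold]; j=6 S=181.9791 intr=0.0000 cont=0.0000 V=0.0000[hold]  S*(6)=74.4178
k=5: j=0 S=53.2167 intr=33.1633 cont=32.6017 V=33.1633[EX]; j=1 S=66.5478 intr=19.8322 cont=19.2706 V=19.8322[EX]; j=2 S=83.2185 intr=3.1615 cont=6.7069 V=6.7069[hold]; j=3 S=104.0653 intr=0.0000 cont=0.7761 V=0.7761[hold]; j=4 S=130.1345 intr=0.0000 cont=0.0000 V=0.0000[hold]; j=5 S=162.7341 intr=0.0000 cont=0.0000 V=0.0000[hold]  S*(5)=66.5478
k=4: j=0 S=59.5101 intr=26.8699 cont=26.3083 V=26.8699[EX]; j=1 S=74.4178 intr=11.9622 cont=13.1663 V=13.1663[hold]; j=2 S=93.0600 intr=0.0000 cont=3.7095 V=3.7095[hold]; j=3 S=116.3722 intr=0.0000 cont=0.3845 V=0.3845[hold]; j=4 S=145.5242 intr=0.0000 cont=0.0000 V=0.0000[hold]  S*(4)=59.5101
k=3: j=0 S=66.5478 intr=19.8322 cont=19.8703 V=19.8703[hold]; j=1 S=83.2185 intr=3.1615 cont=8.3709 V=8.3709[hold]; j=2 S=104.0653 intr=0.0000 cont=2.0294 V=2.0294[hold]; j=3 S=130.1345 intr=0.0000 cont=0.1905 V=0.1905[hold]  S*(3)=-
k=2: j=0 S=74.4178 intr=11.9622 cont=14.0139 V=14.0139[hold]; j=1 S=93.0600 intr=0.0000 cont=5.1581 V=5.1581[hold]; j=2 S=116.3722 intr=0.0000 cont=1.1004 V=1.1004[hold]  S*(2)=-
k=1: j=0 S=83.2185 intr=3.1615 cont=9.5123 V=9.5123[hold]; j=1 S=104.0653 intr=0.0000 cont=3.1037 V=3.1037[hold]  S*(1)=-
k=0: j=0 S=93.0600 intr=0.0000 cont=6.2587 V=6.2587[hold]  S*(0)=-

price = 6.2587
boundary = - - - - 59.5101 66.5478 74.4178
tree:
6.2587
9.5123 3.1037
14.0139 5.1581 1.1004
19.8703 8.3709 2.0294 0.1905
26.8699 13.1663 3.7095 0.3845 0.0000
33.1633 19.8322 6.7069 0.7761 0.0000 0.0000
38.7912 26.8699 11.9622 1.5664 0.0000 0.0000 0.0000
43.8239 33.1633 19.8322 3.1615 0.0000 0.0000 0.0000 0.0000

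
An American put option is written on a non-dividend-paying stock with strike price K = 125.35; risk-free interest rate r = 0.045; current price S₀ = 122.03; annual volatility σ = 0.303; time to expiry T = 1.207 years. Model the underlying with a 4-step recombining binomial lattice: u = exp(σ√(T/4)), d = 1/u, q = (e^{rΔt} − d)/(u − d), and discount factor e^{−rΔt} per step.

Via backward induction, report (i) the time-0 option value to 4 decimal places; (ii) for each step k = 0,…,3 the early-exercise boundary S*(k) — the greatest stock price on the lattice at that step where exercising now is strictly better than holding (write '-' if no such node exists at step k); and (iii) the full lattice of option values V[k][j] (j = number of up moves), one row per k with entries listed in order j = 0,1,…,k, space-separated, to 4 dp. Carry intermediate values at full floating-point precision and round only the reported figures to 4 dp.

price = 15.1220
boundary = - - 87.4774 103.3192
tree:
15.1220
24.4627 6.1716
37.8726 11.6884 0.8098
51.2854 22.0308 1.6397 0.0000
62.6417 37.8726 3.3200 0.0000 0.0000

Δt=0.30175, u=1.18110, d=0.84667, q=0.49937, disc=e^(-rΔt)=0.98651
k=4 terminal: V=max(K-S,0) → 62.6417 37.8726 3.3200 0.0000 0.0000
k=3: j=0 S=74.0646 intr=51.2854 cont=49.5949 V=51.2854[EX]; j=1 S=103.3192 intr=22.0308 cont=20.3402 V=22.0308[EX]; j=2 S=144.1292 intr=0.0000 cont=1.6397 V=1.6397[hold]; j=3 S=201.0587 intr=0.0000 cont=0.0000 V=0.0000[hold]  S*(3)=103.3192
k=2: j=0 S=87.4774 intr=37.8726 cont=36.1820 V=37.8726[EX]; j=1 S=122.0300 intr=3.3200 cont=11.6884 V=11.6884[hold]; j=2 S=170.2305 intr=0.0000 cont=0.8098 V=0.8098[hold]  S*(2)=87.4774
k=1: j=0 S=103.3192 intr=22.0308 cont=24.4627 V=24.4627[hold]; j=1 S=144.1292 intr=0.0000 cont=6.1716 V=6.1716[hold]  S*(1)=-
k=0: j=0 S=122.0300 intr=3.3200 cont=15.1220 V=15.1220[hold]  S*(0)=-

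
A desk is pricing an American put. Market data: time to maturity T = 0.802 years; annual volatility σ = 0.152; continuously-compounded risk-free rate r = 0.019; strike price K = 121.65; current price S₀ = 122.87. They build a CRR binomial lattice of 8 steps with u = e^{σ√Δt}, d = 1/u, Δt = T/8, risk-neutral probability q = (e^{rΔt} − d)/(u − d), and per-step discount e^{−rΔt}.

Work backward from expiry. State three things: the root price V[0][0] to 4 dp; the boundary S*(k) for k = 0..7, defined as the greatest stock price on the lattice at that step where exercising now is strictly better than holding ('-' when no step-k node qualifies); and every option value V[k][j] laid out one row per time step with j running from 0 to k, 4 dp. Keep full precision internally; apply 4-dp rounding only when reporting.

price = 5.2432
boundary = - - - - 101.3541 106.3512 111.5947 106.3512
tree:
5.2432
7.7652 2.8181
11.1327 4.5299 1.1692
15.3653 7.0715 2.0831 0.2878
20.2959 10.6432 3.6356 0.5858 0.0000
25.0582 15.2988 6.1701 1.1924 0.0000 0.0000
29.5968 20.2959 10.0553 2.4270 0.0000 0.0000 0.0000
33.9221 25.0582 15.2988 4.9401 0.0000 0.0000 0.0000 0.0000
38.0441 29.5968 20.2959 10.0553 0.0000 0.0000 0.0000 0.0000 0.0000

Δt=0.10025, u=1.04930, d=0.95301, q=0.50777, disc=e^(-rΔt)=0.99810
k=8 terminal: V=max(K-S,0) → 38.0441 29.5968 20.2959 10.0553 0.0000 0.0000 0.0000 0.0000 0.0000
k=7: j=0 S=87.7279 intr=33.9221 cont=33.6906 V=33.9221[EX]; j=1 S=96.5918 intr=25.0582 cont=24.8267 V=25.0582[EX]; j=2 S=106.3512 intr=15.2988 cont=15.0673 V=15.2988[EX]; j=3 S=117.0967 intr=4.5533 cont=4.9401 V=4.9401[hold]; j=4 S=128.9279 intr=0.0000 cont=0.0000 V=0.0000[hold]; j=5 S=141.9545 intr=0.0000 cont=0.0000 V=0.0000[hold]; j=6 S=156.2973 intr=0.0000 cont=0.0000 V=0.0000[hold]; j=7 S=172.0893 intr=0.0000 cont=0.0000 V=0.0000[hold]  S*(7)=106.3512
k=6: j=0 S=92.0532 intr=29.5968 cont=29.3653 V=29.5968[EX]; j=1 S=101.3541 intr=20.2959 cont=20.0644 V=20.2959[EX]; j=2 S=111.5947 intr=10.0553 cont=10.0198 V=10.0553[EX]; j=3 S=122.8700 intr=0.0000 cont=2.4270 V=2.4270[hold]; j=4 S=135.2845 intr=0.0000 cont=0.0000 V=0.0000[hold]; j=5 S=148.9534 intr=0.0000 cont=0.0000 V=0.0000[hold]; j=6 S=164.0034 intr=0.0000 cont=0.0000 V=0.0000[hold]  S*(6)=111.5947
k=5: j=0 S=96.5918 intr=25.0582 cont=24.8267 V=25.0582[EX]; j=1 S=106.3512 intr=15.2988 cont=15.0673 V=15.2988[EX]; j=2 S=117.0967 intr=4.5533 cont=6.1701 V=6.1701[hold]; j=3 S=128.9279 intr=0.0000 cont=1.1924 V=1.1924[hold]; j=4 S=141.9545 intr=0.0000 cont=0.0000 V=0.0000[hold]; j=5 S=156.2973 intr=0.0000 cont=0.0000 V=0.0000[hold]  S*(5)=106.3512
k=4: j=0 S=101.3541 intr=20.2959 cont=20.0644 V=20.2959[EX]; j=1 S=111.5947 intr=10.0553 cont=10.6432 V=10.6432[hold]; j=2 S=122.8700 intr=0.0000 cont=3.6356 V=3.6356[hold]; j=3 S=135.2845 intr=0.0000 cont=0.5858 V=0.5858[hold]; j=4 S=148.9534 intr=0.0000 cont=0.0000 V=0.0000[hold]  S*(4)=101.3541
k=3: j=0 S=106.3512 intr=15.2988 cont=15.3653 V=15.3653[hold]; j=1 S=117.0967 intr=4.5533 cont=7.0715 V=7.0715[hold]; j=2 S=128.9279 intr=0.0000 cont=2.0831 V=2.0831[hold]; j=3 S=141.9545 intr=0.0000 cont=0.2878 V=0.2878[hold]  S*(3)=-
k=2: j=0 S=111.5947 intr=10.0553 cont=11.1327 V=11.1327[hold]; j=1 S=122.8700 intr=0.0000 cont=4.5299 V=4.5299[hold]; j=2 S=135.2845 intr=0.0000 cont=1.1692 V=1.1692[hold]  S*(2)=-
k=1: j=0 S=117.0967 intr=4.5533 cont=7.7652 V=7.7652[hold]; j=1 S=128.9279 intr=0.0000 cont=2.8181 V=2.8181[hold]  S*(1)=-
k=0: j=0 S=122.8700 intr=0.0000 cont=5.2432 V=5.2432[hold]  S*(0)=-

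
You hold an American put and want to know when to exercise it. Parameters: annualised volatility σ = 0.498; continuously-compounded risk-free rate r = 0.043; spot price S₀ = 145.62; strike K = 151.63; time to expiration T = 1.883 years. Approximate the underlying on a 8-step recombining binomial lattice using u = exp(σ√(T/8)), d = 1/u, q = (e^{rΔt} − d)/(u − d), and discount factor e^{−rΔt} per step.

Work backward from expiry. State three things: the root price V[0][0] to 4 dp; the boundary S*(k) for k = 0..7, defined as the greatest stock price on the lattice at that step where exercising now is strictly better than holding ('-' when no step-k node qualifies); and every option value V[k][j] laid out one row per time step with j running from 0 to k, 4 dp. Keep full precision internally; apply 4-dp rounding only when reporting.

price = 36.9190
boundary = - - - 70.5400 55.3996 70.5400 89.8181 114.3648
tree:
36.9190
49.5373 22.9653
64.4762 33.1461 11.5564
81.0900 46.4544 18.3016 3.9168
96.2304 62.7810 28.3710 6.9201 0.4881
108.1211 81.0900 42.7378 12.1820 0.9143 0.0000
117.4596 96.2304 61.8119 21.3566 1.7127 0.0000 0.0000
124.7938 108.1211 81.0900 37.2652 3.2083 0.0000 0.0000 0.0000
130.5538 117.4596 96.2304 61.8119 6.0100 0.0000 0.0000 0.0000 0.0000

Δt=0.23538, u=1.27329, d=0.78536, q=0.46074, disc=e^(-rΔt)=0.98993
k=8 terminal: V=max(K-S,0) → 130.5538 117.4596 96.2304 61.8119 6.0100 0.0000 0.0000 0.0000 0.0000
k=7: j=0 S=26.8362 intr=124.7938 cont=123.2669 V=124.7938[EX]; j=1 S=43.5089 intr=108.1211 cont=106.5942 V=108.1211[EX]; j=2 S=70.5400 intr=81.0900 cont=79.5631 V=81.0900[EX]; j=3 S=114.3648 intr=37.2652 cont=35.7383 V=37.2652[EX]; j=4 S=185.4170 intr=0.0000 cont=3.2083 V=3.2083[hold]; j=5 S=300.6123 intr=0.0000 cont=0.0000 V=0.0000[hold]; j=6 S=487.3758 intr=0.0000 cont=0.0000 V=0.0000[hold]; j=7 S=790.1711 intr=0.0000 cont=0.0000 V=0.0000[hold]  S*(7)=114.3648
k=6: j=0 S=34.1704 intr=117.4596 cont=115.9327 V=117.4596[EX]; j=1 S=55.3996 intr=96.2304 cont=94.7035 V=96.2304[EX]; j=2 S=89.8181 intr=61.8119 cont=60.2850 V=61.8119[EX]; j=3 S=145.6200 intr=6.0100 cont=21.3566 V=21.3566[hold]; j=4 S=236.0903 intr=0.0000 cont=1.7127 V=1.7127[hold]; j=5 S=382.7678 intr=0.0000 cont=0.0000 V=0.0000[hold]; j=6 S=620.5725 intr=0.0000 cont=0.0000 V=0.0000[hold]  S*(6)=89.8181
k=5: j=0 S=43.5089 intr=108.1211 cont=106.5942 V=108.1211[EX]; j=1 S=70.5400 intr=81.0900 cont=79.5631 V=81.0900[EX]; j=2 S=114.3648 intr=37.2652 cont=42.7378 V=42.7378[hold]; j=3 S=185.4170 intr=0.0000 cont=12.1820 V=12.1820[hold]; j=4 S=300.6123 intr=0.0000 cont=0.9143 V=0.9143[hold]; j=5 S=487.3758 intr=0.0000 cont=0.0000 V=0.0000[hold]  S*(5)=70.5400
k=4: j=0 S=55.3996 intr=96.2304 cont=94.7035 V=96.2304[EX]; j=1 S=89.8181 intr=61.8119 cont=62.7810 V=62.7810[hold]; j=2 S=145.6200 intr=6.0100 cont=28.3710 V=28.3710[hold]; j=3 S=236.0903 intr=0.0000 cont=6.9201 V=6.9201[hold]; j=4 S=382.7678 intr=0.0000 cont=0.4881 V=0.4881[hold]  S*(4)=55.3996
k=3: j=0 S=70.5400 intr=81.0900 cont=80.0051 V=81.0900[EX]; j=1 S=114.3648 intr=37.2652 cont=46.4544 V=46.4544[hold]; j=2 S=185.4170 intr=0.0000 cont=18.3016 V=18.3016[hold]; j=3 S=300.6123 intr=0.0000 cont=3.9168 V=3.9168[hold]  S*(3)=70.5400
k=2: j=0 S=89.8181 intr=61.8119 cont=64.4762 V=64.4762[hold]; j=1 S=145.6200 intr=6.0100 cont=33.1461 V=33.1461[hold]; j=2 S=236.0903 intr=0.0000 cont=11.5564 V=11.5564[hold]  S*(2)=-
k=1: j=0 S=114.3648 intr=37.2652 cont=49.5373 V=49.5373[hold]; j=1 S=185.4170 intr=0.0000 cont=22.9653 V=22.9653[hold]  S*(1)=-
k=0: j=0 S=145.6200 intr=6.0100 cont=36.9190 V=36.9190[hold]  S*(0)=-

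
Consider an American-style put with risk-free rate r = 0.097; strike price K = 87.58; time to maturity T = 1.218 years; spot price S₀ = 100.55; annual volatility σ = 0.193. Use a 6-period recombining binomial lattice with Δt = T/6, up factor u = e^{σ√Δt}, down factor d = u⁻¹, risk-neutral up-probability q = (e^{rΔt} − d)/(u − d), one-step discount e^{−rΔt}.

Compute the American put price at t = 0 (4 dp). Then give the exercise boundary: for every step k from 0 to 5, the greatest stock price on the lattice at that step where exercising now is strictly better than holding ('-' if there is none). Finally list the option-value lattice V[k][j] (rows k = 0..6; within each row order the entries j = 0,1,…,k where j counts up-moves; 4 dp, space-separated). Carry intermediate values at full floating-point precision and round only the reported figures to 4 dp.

price = 1.3336
boundary = - - - 77.4617 71.0104 77.4617
tree:
1.3336
2.6972 0.4404
5.3136 0.9881 0.0785
10.1183 2.1870 0.1966 0.0000
16.5696 4.7582 0.4919 0.0000 0.0000
22.4836 10.1183 1.2311 0.0000 0.0000 0.0000
27.9051 16.5696 3.0809 0.0000 0.0000 0.0000 0.0000

Δt=0.20300  u=1.09085  d=0.91672  q=0.59247  discount=0.98050
step 6 (expiry): payoffs max(K−S,0) = 27.9051 16.5696 3.0809 0.0000 0.0000 0.0000 0.0000
step 5: (k=5,j=0): S=65.0964, (K−S)⁺=22.4836, hold=20.7759 ⇒ V=22.4836 exercise | (k=5,j=1): S=77.4617, (K−S)⁺=10.1183, hold=8.4106 ⇒ V=10.1183 exercise | (k=5,j=2): S=92.1758, (K−S)⁺=0.0000, hold=1.2311 ⇒ V=1.2311 continue | (k=5,j=3): S=109.6850, (K−S)⁺=0.0000, hold=0.0000 ⇒ V=0.0000 continue | (k=5,j=4): S=130.5200, (K−S)⁺=0.0000, hold=0.0000 ⇒ V=0.0000 continue | (k=5,j=5): S=155.3128, (K−S)⁺=0.0000, hold=0.0000 ⇒ V=0.0000 continue  boundary S*=77.4617
step 4: (k=4,j=0): S=71.0104, (K−S)⁺=16.5696, hold=14.8619 ⇒ V=16.5696 exercise | (k=4,j=1): S=84.4991, (K−S)⁺=3.0809, hold=4.7582 ⇒ V=4.7582 continue | (k=4,j=2): S=100.5500, (K−S)⁺=0.0000, hold=0.4919 ⇒ V=0.4919 continue | (k=4,j=3): S=119.6498, (K−S)⁺=0.0000, hold=0.0000 ⇒ V=0.0000 continue | (k=4,j=4): S=142.3778, (K−S)⁺=0.0000, hold=0.0000 ⇒ V=0.0000 continue  boundary S*=71.0104
step 3: (k=3,j=0): S=77.4617, (K−S)⁺=10.1183, hold=9.3850 ⇒ V=10.1183 exercise | (k=3,j=1): S=92.1758, (K−S)⁺=0.0000, hold=2.1870 ⇒ V=2.1870 continue | (k=3,j=2): S=109.6850, (K−S)⁺=0.0000, hold=0.1966 ⇒ V=0.1966 continue | (k=3,j=3): S=130.5200, (K−S)⁺=0.0000, hold=0.0000 ⇒ V=0.0000 continue  boundary S*=77.4617
step 2: (k=2,j=0): S=84.4991, (K−S)⁺=3.0809, hold=5.3136 ⇒ V=5.3136 continue | (k=2,j=1): S=100.5500, (K−S)⁺=0.0000, hold=0.9881 ⇒ V=0.9881 continue | (k=2,j=2): S=119.6498, (K−S)⁺=0.0000, hold=0.0785 ⇒ V=0.0785 continue  boundary S*=-
step 1: (k=1,j=0): S=92.1758, (K−S)⁺=0.0000, hold=2.6972 ⇒ V=2.6972 continue | (k=1,j=1): S=109.6850, (K−S)⁺=0.0000, hold=0.4404 ⇒ V=0.4404 continue  boundary S*=-
step 0: (k=0,j=0): S=100.5500, (K−S)⁺=0.0000, hold=1.3336 ⇒ V=1.3336 continue  boundary S*=-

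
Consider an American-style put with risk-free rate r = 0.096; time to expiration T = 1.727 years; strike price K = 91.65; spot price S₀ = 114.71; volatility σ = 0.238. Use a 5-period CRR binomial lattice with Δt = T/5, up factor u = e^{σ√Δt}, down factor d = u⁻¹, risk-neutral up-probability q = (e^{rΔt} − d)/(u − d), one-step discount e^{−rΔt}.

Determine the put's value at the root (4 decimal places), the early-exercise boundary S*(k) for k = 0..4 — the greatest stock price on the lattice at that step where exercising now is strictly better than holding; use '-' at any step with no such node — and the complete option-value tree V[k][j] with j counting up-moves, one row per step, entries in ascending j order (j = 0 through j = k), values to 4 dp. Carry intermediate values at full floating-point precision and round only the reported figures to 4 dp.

price = 1.7655
boundary = - - - 75.3983 65.5563
tree:
1.7655
3.8055 0.4213
8.0025 1.0500 0.0000
16.2517 2.6167 0.0000 0.0000
26.0937 6.5212 0.0000 0.0000 0.0000
34.6509 16.2517 0.0000 0.0000 0.0000 0.0000

params: Δt=0.34540 u=1.15013 d=0.86947 q=0.58521 e^(-rΔt)=0.96739
t_5 payoffs: 34.6509 16.2517 0.0000 0.0000 0.0000 0.0000
t_4: node(4,0) S=65.5563 payoff=26.0937 vs cont=23.1045 → 26.0937 [stop]  node(4,1) S=86.7177 payoff=4.9323 vs cont=6.5212 → 6.5212 [wait]  node(4,2) S=114.7100 payoff=0.0000 vs cont=0.0000 → 0.0000 [wait]  node(4,3) S=151.7381 payoff=0.0000 vs cont=0.0000 → 0.0000 [wait]  node(4,4) S=200.7187 payoff=0.0000 vs cont=0.0000 → 0.0000 [wait]  ⇒ S*(4)=65.5563
t_3: node(3,0) S=75.3983 payoff=16.2517 vs cont=14.1621 → 16.2517 [stop]  node(3,1) S=99.7366 payoff=0.0000 vs cont=2.6167 → 2.6167 [wait]  node(3,2) S=131.9313 payoff=0.0000 vs cont=0.0000 → 0.0000 [wait]  node(3,3) S=174.5184 payoff=0.0000 vs cont=0.0000 → 0.0000 [wait]  ⇒ S*(3)=75.3983
t_2: node(2,0) S=86.7177 payoff=4.9323 vs cont=8.0025 → 8.0025 [wait]  node(2,1) S=114.7100 payoff=0.0000 vs cont=1.0500 → 1.0500 [wait]  node(2,2) S=151.7381 payoff=0.0000 vs cont=0.0000 → 0.0000 [wait]  ⇒ S*(2)=-
t_1: node(1,0) S=99.7366 payoff=0.0000 vs cont=3.8055 → 3.8055 [wait]  node(1,1) S=131.9313 payoff=0.0000 vs cont=0.4213 → 0.4213 [wait]  ⇒ S*(1)=-
t_0: node(0,0) S=114.7100 payoff=0.0000 vs cont=1.7655 → 1.7655 [wait]  ⇒ S*(0)=-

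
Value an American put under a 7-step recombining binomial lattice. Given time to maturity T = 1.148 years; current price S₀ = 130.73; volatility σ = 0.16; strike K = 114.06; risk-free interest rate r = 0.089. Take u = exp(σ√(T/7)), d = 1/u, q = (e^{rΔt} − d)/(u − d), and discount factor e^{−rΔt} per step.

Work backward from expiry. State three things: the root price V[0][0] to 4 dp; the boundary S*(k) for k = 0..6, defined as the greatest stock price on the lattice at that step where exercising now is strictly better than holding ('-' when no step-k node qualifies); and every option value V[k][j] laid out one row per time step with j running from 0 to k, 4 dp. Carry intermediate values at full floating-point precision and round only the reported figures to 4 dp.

Δt=0.16400  u=1.06694  d=0.93726  q=0.59719  discount=0.98551
step 7 (expiry): payoffs max(K−S,0) = 30.9995 19.5072 6.4247 0.0000 0.0000 0.0000 0.0000 0.0000
step 6: (k=6,j=0): S=88.6205, (K−S)⁺=25.4395, hold=23.7867 ⇒ V=25.4395 exercise | (k=6,j=1): S=100.8822, (K−S)⁺=13.1778, hold=11.5250 ⇒ V=13.1778 exercise | (k=6,j=2): S=114.8405, (K−S)⁺=0.0000, hold=2.5505 ⇒ V=2.5505 continue | (k=6,j=3): S=130.7300, (K−S)⁺=0.0000, hold=0.0000 ⇒ V=0.0000 continue | (k=6,j=4): S=148.8180, (K−S)⁺=0.0000, hold=0.0000 ⇒ V=0.0000 continue | (k=6,j=5): S=169.4087, (K−S)⁺=0.0000, hold=0.0000 ⇒ V=0.0000 continue | (k=6,j=6): S=192.8484, (K−S)⁺=0.0000, hold=0.0000 ⇒ V=0.0000 continue  boundary S*=100.8822
step 5: (k=5,j=0): S=94.5528, (K−S)⁺=19.5072, hold=17.8544 ⇒ V=19.5072 exercise | (k=5,j=1): S=107.6353, (K−S)⁺=6.4247, hold=6.7323 ⇒ V=6.7323 continue | (k=5,j=2): S=122.5279, (K−S)⁺=0.0000, hold=1.0125 ⇒ V=1.0125 continue | (k=5,j=3): S=139.4811, (K−S)⁺=0.0000, hold=0.0000 ⇒ V=0.0000 continue | (k=5,j=4): S=158.7800, (K−S)⁺=0.0000, hold=0.0000 ⇒ V=0.0000 continue | (k=5,j=5): S=180.7490, (K−S)⁺=0.0000, hold=0.0000 ⇒ V=0.0000 continue  boundary S*=94.5528
step 4: (k=4,j=0): S=100.8822, (K−S)⁺=13.1778, hold=11.7061 ⇒ V=13.1778 exercise | (k=4,j=1): S=114.8405, (K−S)⁺=0.0000, hold=3.2684 ⇒ V=3.2684 continue | (k=4,j=2): S=130.7300, (K−S)⁺=0.0000, hold=0.4019 ⇒ V=0.4019 continue | (k=4,j=3): S=148.8180, (K−S)⁺=0.0000, hold=0.0000 ⇒ V=0.0000 continue | (k=4,j=4): S=169.4087, (K−S)⁺=0.0000, hold=0.0000 ⇒ V=0.0000 continue  boundary S*=100.8822
step 3: (k=3,j=0): S=107.6353, (K−S)⁺=6.4247, hold=7.1549 ⇒ V=7.1549 continue | (k=3,j=1): S=122.5279, (K−S)⁺=0.0000, hold=1.5340 ⇒ V=1.5340 continue | (k=3,j=2): S=139.4811, (K−S)⁺=0.0000, hold=0.1596 ⇒ V=0.1596 continue | (k=3,j=3): S=158.7800, (K−S)⁺=0.0000, hold=0.0000 ⇒ V=0.0000 continue  boundary S*=-
step 2: (k=2,j=0): S=114.8405, (K−S)⁺=0.0000, hold=3.7432 ⇒ V=3.7432 continue | (k=2,j=1): S=130.7300, (K−S)⁺=0.0000, hold=0.7029 ⇒ V=0.7029 continue | (k=2,j=2): S=148.8180, (K−S)⁺=0.0000, hold=0.0633 ⇒ V=0.0633 continue  boundary S*=-
step 1: (k=1,j=0): S=122.5279, (K−S)⁺=0.0000, hold=1.8996 ⇒ V=1.8996 continue | (k=1,j=1): S=139.4811, (K−S)⁺=0.0000, hold=0.3163 ⇒ V=0.3163 continue  boundary S*=-
step 0: (k=0,j=0): S=130.7300, (K−S)⁺=0.0000, hold=0.9403 ⇒ V=0.9403 continue  boundary S*=-

price = 0.9403
boundary = - - - - 100.8822 94.5528 100.8822
tree:
0.9403
1.8996 0.3163
3.7432 0.7029 0.0633
7.1549 1.5340 0.1596 0.0000
13.1778 3.2684 0.4019 0.0000 0.0000
19.5072 6.7323 1.0125 0.0000 0.0000 0.0000
25.4395 13.1778 2.5505 0.0000 0.0000 0.0000 0.0000
30.9995 19.5072 6.4247 0.0000 0.0000 0.0000 0.0000 0.0000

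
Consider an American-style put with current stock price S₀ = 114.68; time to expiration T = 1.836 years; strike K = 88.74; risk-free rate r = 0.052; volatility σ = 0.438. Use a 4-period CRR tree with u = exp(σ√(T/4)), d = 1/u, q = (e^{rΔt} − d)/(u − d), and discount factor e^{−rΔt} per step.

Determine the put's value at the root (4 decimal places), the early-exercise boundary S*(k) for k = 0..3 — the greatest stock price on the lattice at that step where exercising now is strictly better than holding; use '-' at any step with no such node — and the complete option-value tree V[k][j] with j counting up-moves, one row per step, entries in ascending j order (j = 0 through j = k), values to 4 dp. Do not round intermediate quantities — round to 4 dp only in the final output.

price = 10.7947
boundary = - - - 47.0832
tree:
10.7947
17.5824 3.5898
27.7259 6.8909 0.0000
41.6568 13.2275 0.0000 0.0000
53.7461 25.3910 0.0000 0.0000 0.0000

Δt=0.45900  u=1.34547  d=0.74324  q=0.46646  discount=0.97641
step 4 (expiry): payoffs max(K−S,0) = 53.7461 25.3910 0.0000 0.0000 0.0000
step 3: (k=3,j=0): S=47.0832, (K−S)⁺=41.6568, hold=39.5638 ⇒ V=41.6568 exercise | (k=3,j=1): S=85.2342, (K−S)⁺=3.5058, hold=13.2275 ⇒ V=13.2275 continue | (k=3,j=2): S=154.2984, (K−S)⁺=0.0000, hold=0.0000 ⇒ V=0.0000 continue | (k=3,j=3): S=279.3246, (K−S)⁺=0.0000, hold=0.0000 ⇒ V=0.0000 continue  boundary S*=47.0832
step 2: (k=2,j=0): S=63.3490, (K−S)⁺=25.3910, hold=27.7259 ⇒ V=27.7259 continue | (k=2,j=1): S=114.6800, (K−S)⁺=0.0000, hold=6.8909 ⇒ V=6.8909 continue | (k=2,j=2): S=207.6038, (K−S)⁺=0.0000, hold=0.0000 ⇒ V=0.0000 continue  boundary S*=-
step 1: (k=1,j=0): S=85.2342, (K−S)⁺=3.5058, hold=17.5824 ⇒ V=17.5824 continue | (k=1,j=1): S=154.2984, (K−S)⁺=0.0000, hold=3.5898 ⇒ V=3.5898 continue  boundary S*=-
step 0: (k=0,j=0): S=114.6800, (K−S)⁺=0.0000, hold=10.7947 ⇒ V=10.7947 continue  boundary S*=-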